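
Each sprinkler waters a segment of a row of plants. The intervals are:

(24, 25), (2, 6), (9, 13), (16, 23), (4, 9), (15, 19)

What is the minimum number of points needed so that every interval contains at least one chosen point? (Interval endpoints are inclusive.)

4

Process intervals by earliest right end; each time one isn't hit yet, stab at its right endpoint.
By right end: [2,6]  [4,9]  [9,13]  [15,19]  [16,23]  [24,25]
[2,6] uncovered → point at 6; [9,13] uncovered → point at 13; [15,19] uncovered → point at 19; [24,25] uncovered → point at 25.
Points: 6, 13, 19, 25 (4 total).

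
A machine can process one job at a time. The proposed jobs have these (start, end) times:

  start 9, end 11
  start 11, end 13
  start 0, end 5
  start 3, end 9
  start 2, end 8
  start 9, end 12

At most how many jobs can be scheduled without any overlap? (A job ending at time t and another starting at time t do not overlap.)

3

Sort by end time and greedily take each interval whose start is ≥ the last chosen end.
Sorted by end: (0,5)  (2,8)  (3,9)  (9,11)  (9,12)  (11,13)
take (0,5); take (9,11); take (11,13).
Selected 3 jobs.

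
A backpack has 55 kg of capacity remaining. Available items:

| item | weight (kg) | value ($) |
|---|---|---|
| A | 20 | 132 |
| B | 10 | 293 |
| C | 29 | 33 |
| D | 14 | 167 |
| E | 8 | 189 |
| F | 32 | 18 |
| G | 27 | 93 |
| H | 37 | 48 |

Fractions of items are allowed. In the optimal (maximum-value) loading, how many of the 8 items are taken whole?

Greedy by value/weight ratio, highest first.
Order: B (293/10=29.30) > E (189/8=23.62) > D (167/14=11.93) > A (132/20=6.60) > G (93/27=3.44) > H (48/37=1.30) > C (33/29=1.14) > F (18/32=0.56)
Fill: take B (10 @ 293) → take E (8 @ 189) → take D (14 @ 167) → take A (20 @ 132) → take 3/27 of G → 10.33; 55/55 used.
4 item(s) taken whole; one partial (take 3/27 of G).

4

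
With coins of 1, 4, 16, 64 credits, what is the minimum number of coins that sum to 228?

6

228 = 3×64 + 2×16 + 1×4
Total coins = 3 + 2 + 1 = 6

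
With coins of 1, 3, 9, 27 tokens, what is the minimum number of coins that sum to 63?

3

63 = 2×27 + 1×9
Total coins = 2 + 1 = 3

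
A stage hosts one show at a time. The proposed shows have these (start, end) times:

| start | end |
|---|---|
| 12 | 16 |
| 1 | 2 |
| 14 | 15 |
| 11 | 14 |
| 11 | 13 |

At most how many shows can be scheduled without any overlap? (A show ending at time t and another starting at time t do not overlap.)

3

By end time: (1,2), (11,13), (11,14), (14,15), (12,16).
Pick (1,2); next start ≥ 2 → (11,13); next start ≥ 13 → (14,15).
Selected 3 shows.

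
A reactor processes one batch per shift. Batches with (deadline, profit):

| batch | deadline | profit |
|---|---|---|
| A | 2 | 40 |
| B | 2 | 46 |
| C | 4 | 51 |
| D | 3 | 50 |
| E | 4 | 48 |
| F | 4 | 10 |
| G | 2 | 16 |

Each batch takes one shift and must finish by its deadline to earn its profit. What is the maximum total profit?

Sort by profit descending; place each in the latest free slot ≤ its deadline.
By profit: C(d4,51), D(d3,50), E(d4,48), B(d2,46), A(d2,40), G(d2,16), F(d4,10)
C→slot 4; D→slot 3; E→slot 2; B→slot 1; A skipped; G skipped; F skipped.
Profit = 46 + 48 + 50 + 51 = 195

195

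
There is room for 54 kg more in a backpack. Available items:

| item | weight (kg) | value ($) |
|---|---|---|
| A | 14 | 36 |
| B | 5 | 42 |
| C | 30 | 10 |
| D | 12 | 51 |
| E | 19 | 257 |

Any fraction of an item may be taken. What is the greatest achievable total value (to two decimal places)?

Sort by value per unit weight and fill in that order.
Ratios (sorted): E 13.53, B 8.40, D 4.25, A 2.57, C 0.33
take E (19 @ 257); take B (5 @ 42); take D (12 @ 51); take A (14 @ 36); take 4/30 of C → 1.33. Capacity used 54/54.
Total value = 387.33

387.33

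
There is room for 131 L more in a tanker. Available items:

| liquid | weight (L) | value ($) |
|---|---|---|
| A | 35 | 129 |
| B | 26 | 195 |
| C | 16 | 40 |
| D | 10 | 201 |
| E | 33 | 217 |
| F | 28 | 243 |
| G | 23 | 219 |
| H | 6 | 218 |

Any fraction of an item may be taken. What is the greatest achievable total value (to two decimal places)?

Order: H (218/6=36.33) > D (201/10=20.10) > G (219/23=9.52) > F (243/28=8.68) > B (195/26=7.50) > E (217/33=6.58) > A (129/35=3.69) > C (40/16=2.50)
Fill: take H (6 @ 218) → take D (10 @ 201) → take G (23 @ 219) → take F (28 @ 243) → take B (26 @ 195) → take E (33 @ 217) → take 5/35 of A → 18.43; 131/131 used.
Total value = 1311.43

1311.43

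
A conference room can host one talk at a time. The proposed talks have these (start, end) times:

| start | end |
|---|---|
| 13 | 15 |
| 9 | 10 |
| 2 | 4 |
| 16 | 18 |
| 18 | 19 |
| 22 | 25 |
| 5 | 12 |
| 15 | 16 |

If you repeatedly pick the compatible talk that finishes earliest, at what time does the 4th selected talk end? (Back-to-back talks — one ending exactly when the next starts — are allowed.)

Order by finish time; keep every interval that doesn't clash with the previous kept one.
By end time: (2,4), (9,10), (5,12), (13,15), (15,16), (16,18), (18,19), (22,25).
Pick (2,4); next start ≥ 4 → (9,10); next start ≥ 10 → (13,15); next start ≥ 15 → (15,16); next start ≥ 16 → (16,18); next start ≥ 18 → (18,19); next start ≥ 19 → (22,25).
Selected: (2,4) (9,10) (13,15) (15,16) (16,18) (18,19) (22,25)

16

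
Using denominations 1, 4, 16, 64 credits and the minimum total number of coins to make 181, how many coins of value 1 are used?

Greedy: take as many of the largest coin as possible, then repeat with the remainder.
181 − 2×64→53 − 3×16→5 − 1×4→1 − 1×1→0
Count of 1: 1

1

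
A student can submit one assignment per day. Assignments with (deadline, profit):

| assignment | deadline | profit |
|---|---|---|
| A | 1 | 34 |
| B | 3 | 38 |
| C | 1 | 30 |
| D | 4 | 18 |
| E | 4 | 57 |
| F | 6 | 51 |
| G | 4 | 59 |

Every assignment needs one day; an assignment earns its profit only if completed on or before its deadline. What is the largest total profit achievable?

Sort by profit descending; place each in the latest free slot ≤ its deadline.
Profit order: G=59 E=57 F=51 B=38 A=34 C=30 D=18
Assign: G→slot 4, E→slot 3, F→slot 6, B→slot 2, A→slot 1, C skipped, D skipped.
Slots: [1:A] [2:B] [3:E] [4:G] [6:F]
Profit = 34 + 38 + 57 + 59 + 51 = 239

239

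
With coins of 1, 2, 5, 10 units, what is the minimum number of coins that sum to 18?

Use the largest denomination that fits, subtract, and repeat.
18 = 1×10 + 1×5 + 1×2 + 1×1
Total coins = 1 + 1 + 1 + 1 = 4

4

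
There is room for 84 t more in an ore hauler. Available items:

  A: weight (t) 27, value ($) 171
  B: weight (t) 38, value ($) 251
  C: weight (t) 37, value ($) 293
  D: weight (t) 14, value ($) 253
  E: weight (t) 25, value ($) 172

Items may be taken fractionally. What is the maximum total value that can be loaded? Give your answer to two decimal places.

Sort by value per unit weight and fill in that order.
Ratios (sorted): D 18.07, C 7.92, E 6.88, B 6.61, A 6.33
take D (14 @ 253); take C (37 @ 293); take E (25 @ 172); take 8/38 of B → 52.84. Capacity used 84/84.
Total value = 770.84

770.84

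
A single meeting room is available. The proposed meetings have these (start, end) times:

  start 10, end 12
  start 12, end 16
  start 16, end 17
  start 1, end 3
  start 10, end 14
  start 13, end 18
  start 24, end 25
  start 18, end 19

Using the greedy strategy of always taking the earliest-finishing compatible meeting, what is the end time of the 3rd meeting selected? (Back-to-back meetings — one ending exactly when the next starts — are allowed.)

16

Order by finish time; keep every interval that doesn't clash with the previous kept one.
By end time: (1,3), (10,12), (10,14), (12,16), (16,17), (13,18), (18,19), (24,25).
Pick (1,3); next start ≥ 3 → (10,12); next start ≥ 12 → (12,16); next start ≥ 16 → (16,17); next start ≥ 17 → (18,19); next start ≥ 19 → (24,25).
Selected: (1,3) (10,12) (12,16) (16,17) (18,19) (24,25)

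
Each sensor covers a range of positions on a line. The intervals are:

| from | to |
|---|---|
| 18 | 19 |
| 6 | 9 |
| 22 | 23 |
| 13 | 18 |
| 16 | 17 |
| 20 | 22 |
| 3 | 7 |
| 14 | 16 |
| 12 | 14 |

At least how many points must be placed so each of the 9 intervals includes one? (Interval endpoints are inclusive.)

Sort by right endpoint; whenever an interval is uncovered, place a point at its right end.
Sorted: [3,7] [6,9] [12,14] [14,16] [16,17] [13,18] [18,19] [20,22] [22,23]
{[3,7],[6,9]} hit by 7; {[12,14],[14,16]} hit by 14; {[16,17],[13,18]} hit by 17; {[18,19]} hit by 19; {[20,22],[22,23]} hit by 22.
Points: 7, 14, 17, 19, 22 (5 total).

5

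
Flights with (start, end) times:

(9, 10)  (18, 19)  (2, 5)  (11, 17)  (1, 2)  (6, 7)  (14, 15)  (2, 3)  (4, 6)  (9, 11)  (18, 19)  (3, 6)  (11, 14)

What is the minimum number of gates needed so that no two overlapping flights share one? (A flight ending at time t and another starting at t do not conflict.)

3

Events (time:±→running): 1:+→1 2:-→0 2:+→1 2:+→2 3:-→1 3:+→2 4:+→3 … peak 3.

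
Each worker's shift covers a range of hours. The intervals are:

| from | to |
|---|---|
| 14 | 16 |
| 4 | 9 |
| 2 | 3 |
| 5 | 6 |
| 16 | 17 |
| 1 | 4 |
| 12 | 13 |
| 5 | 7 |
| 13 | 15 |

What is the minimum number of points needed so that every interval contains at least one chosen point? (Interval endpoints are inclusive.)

4

By right end: [2,3]  [1,4]  [5,6]  [5,7]  [4,9]  [12,13]  [13,15]  [14,16]  [16,17]
[2,3] uncovered → point at 3; [5,6] uncovered → point at 6; [12,13] uncovered → point at 13; [14,16] uncovered → point at 16.
Points: 3, 6, 13, 16 (4 total).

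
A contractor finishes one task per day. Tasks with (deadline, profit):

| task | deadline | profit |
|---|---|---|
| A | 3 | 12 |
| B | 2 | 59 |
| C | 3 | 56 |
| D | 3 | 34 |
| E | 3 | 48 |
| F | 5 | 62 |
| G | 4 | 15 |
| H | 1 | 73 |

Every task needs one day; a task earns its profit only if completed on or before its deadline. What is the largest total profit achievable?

265

Profit order: H=73 F=62 B=59 C=56 E=48 D=34 G=15 A=12
Assign: H→slot 1, F→slot 5, B→slot 2, C→slot 3, E skipped, D skipped, G→slot 4, A skipped.
Slots: [1:H] [2:B] [3:C] [4:G] [5:F]
Profit = 73 + 59 + 56 + 15 + 62 = 265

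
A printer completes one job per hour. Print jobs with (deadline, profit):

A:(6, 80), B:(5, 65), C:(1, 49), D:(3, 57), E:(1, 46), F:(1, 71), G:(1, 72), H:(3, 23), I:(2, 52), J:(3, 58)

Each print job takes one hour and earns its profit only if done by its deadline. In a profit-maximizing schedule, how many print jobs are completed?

5

Profit order: A=80 G=72 F=71 B=65 J=58 D=57 I=52 C=49 E=46 H=23
Assign: A→slot 6, G→slot 1, F skipped, B→slot 5, J→slot 3, D→slot 2, I skipped, C skipped, E skipped, H skipped.
Slots: [1:G] [2:D] [3:J] [5:B] [6:A]
5 of 10 scheduled.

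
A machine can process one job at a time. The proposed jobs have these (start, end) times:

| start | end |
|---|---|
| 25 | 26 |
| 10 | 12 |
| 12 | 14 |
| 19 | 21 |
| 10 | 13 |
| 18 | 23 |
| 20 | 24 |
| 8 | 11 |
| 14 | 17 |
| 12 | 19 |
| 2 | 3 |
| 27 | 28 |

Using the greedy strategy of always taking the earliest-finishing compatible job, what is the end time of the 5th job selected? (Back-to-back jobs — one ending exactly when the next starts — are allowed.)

21

Greedy by earliest finish: after sorting by end time, pick each interval compatible with the last pick.
By end time: (2,3), (8,11), (10,12), (10,13), (12,14), (14,17), (12,19), (19,21), (18,23), (20,24), (25,26), (27,28).
Pick (2,3); next start ≥ 3 → (8,11); next start ≥ 11 → (12,14); next start ≥ 14 → (14,17); next start ≥ 17 → (19,21); next start ≥ 21 → (25,26); next start ≥ 26 → (27,28).
Selected: (2,3) (8,11) (12,14) (14,17) (19,21) (25,26) (27,28)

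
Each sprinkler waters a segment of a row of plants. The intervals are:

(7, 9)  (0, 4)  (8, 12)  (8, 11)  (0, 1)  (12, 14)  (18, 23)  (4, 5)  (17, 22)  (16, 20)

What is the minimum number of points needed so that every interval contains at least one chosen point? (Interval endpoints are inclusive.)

5

By right end: [0,1]  [0,4]  [4,5]  [7,9]  [8,11]  [8,12]  [12,14]  [16,20]  [17,22]  [18,23]
[0,1] uncovered → point at 1; [4,5] uncovered → point at 5; [7,9] uncovered → point at 9; [12,14] uncovered → point at 14; [16,20] uncovered → point at 20.
Points: 1, 5, 9, 14, 20 (5 total).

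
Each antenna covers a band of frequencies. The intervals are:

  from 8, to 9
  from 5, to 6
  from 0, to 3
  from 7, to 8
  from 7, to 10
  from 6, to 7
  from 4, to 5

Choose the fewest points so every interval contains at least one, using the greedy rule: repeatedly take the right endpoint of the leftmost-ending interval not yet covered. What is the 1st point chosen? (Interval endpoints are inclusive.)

Sort by right endpoint; whenever an interval is uncovered, place a point at its right end.
By right end: [0,3]  [4,5]  [5,6]  [6,7]  [7,8]  [8,9]  [7,10]
[0,3] uncovered → point at 3; [4,5] uncovered → point at 5; [6,7] uncovered → point at 7; [8,9] uncovered → point at 9.
Points: 3, 5, 7, 9 (4 total).

3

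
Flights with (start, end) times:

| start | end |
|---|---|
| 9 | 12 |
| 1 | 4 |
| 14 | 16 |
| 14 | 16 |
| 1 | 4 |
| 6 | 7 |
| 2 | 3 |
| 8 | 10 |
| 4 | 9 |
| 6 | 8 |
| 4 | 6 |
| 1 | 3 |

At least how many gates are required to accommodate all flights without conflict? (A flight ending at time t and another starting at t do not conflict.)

The answer is the maximum number of intervals overlapping at any instant.
Events (time:±→running): 1:+→1 1:+→2 1:+→3 2:+→4 … peak 4.

4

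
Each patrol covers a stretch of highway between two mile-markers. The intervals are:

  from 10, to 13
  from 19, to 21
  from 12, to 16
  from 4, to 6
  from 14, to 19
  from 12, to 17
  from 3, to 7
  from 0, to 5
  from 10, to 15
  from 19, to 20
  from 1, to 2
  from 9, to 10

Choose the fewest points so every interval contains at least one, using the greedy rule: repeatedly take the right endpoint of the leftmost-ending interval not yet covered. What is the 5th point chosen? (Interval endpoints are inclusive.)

Process intervals by earliest right end; each time one isn't hit yet, stab at its right endpoint.
Sorted: [1,2] [0,5] [4,6] [3,7] [9,10] [10,13] [10,15] [12,16] [12,17] [14,19] [19,20] [19,21]
{[1,2],[0,5]} hit by 2; {[4,6],[3,7]} hit by 6; {[9,10],[10,13],[10,15]} hit by 10; {[12,16],[12,17],[14,19]} hit by 16; {[19,20],[19,21]} hit by 20.
Points: 2, 6, 10, 16, 20 (5 total).

20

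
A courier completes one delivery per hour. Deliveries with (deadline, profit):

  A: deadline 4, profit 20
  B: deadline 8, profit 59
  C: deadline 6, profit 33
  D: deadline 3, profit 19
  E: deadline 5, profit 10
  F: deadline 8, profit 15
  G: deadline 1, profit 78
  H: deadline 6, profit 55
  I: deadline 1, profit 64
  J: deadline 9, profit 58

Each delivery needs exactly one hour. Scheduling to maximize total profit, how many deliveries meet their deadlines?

9

Sort by profit descending; place each in the latest free slot ≤ its deadline.
Profit order: G=78 I=64 B=59 J=58 H=55 C=33 A=20 D=19 F=15 E=10
Assign: G→slot 1, I skipped, B→slot 8, J→slot 9, H→slot 6, C→slot 5, A→slot 4, D→slot 3, F→slot 7, E→slot 2.
Slots: [1:G] [2:E] [3:D] [4:A] [5:C] [6:H] [7:F] [8:B] [9:J]
9 of 10 scheduled.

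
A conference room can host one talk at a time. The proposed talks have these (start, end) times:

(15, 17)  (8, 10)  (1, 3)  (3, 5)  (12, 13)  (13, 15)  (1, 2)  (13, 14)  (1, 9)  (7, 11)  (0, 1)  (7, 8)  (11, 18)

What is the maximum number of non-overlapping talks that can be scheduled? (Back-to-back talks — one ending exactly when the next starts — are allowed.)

8

Sorted by end: (0,1)  (1,2)  (1,3)  (3,5)  (7,8)  (1,9)  (8,10)  (7,11)  (12,13)  (13,14)  (13,15)  (15,17)  (11,18)
take (0,1); take (1,2); skip (1,3); take (3,5); take (7,8); take (8,10); take (12,13); take (13,14); take (15,17).
Selected 8 talks.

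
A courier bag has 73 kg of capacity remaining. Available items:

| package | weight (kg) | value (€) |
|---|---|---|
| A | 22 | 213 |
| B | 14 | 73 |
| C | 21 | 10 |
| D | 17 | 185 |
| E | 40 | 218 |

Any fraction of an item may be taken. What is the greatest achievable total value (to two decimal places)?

583.30

Greedy by value/weight ratio, highest first.
Order: D (185/17=10.88) > A (213/22=9.68) > E (218/40=5.45) > B (73/14=5.21) > C (10/21=0.48)
Fill: take D (17 @ 185) → take A (22 @ 213) → take 34/40 of E → 185.30; 73/73 used.
Total value = 583.30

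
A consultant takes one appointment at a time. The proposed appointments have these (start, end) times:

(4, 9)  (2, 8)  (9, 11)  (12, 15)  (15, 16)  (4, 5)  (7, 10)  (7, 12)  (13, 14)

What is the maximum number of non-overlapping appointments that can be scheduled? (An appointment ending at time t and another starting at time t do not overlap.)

By end time: (4,5), (2,8), (4,9), (7,10), (9,11), (7,12), (13,14), (12,15), (15,16).
Pick (4,5); next start ≥ 5 → (7,10); next start ≥ 10 → (13,14); next start ≥ 14 → (15,16).
Selected 4 appointments.

4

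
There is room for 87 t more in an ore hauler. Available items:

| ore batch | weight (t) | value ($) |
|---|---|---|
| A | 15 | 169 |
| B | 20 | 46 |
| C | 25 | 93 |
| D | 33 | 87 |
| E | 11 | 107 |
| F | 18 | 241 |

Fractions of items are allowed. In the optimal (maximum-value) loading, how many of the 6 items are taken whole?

Ratios (sorted): F 13.39, A 11.27, E 9.73, C 3.72, D 2.64, B 2.30
take F (18 @ 241); take A (15 @ 169); take E (11 @ 107); take C (25 @ 93); take 18/33 of D → 47.45. Capacity used 87/87.
4 item(s) taken whole; one partial (take 18/33 of D).

4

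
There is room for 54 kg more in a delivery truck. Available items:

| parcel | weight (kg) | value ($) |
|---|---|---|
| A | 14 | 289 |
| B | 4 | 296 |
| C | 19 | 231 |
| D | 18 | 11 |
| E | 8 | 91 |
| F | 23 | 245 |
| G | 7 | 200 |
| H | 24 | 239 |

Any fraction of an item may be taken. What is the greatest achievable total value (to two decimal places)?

Order: B (296/4=74.00) > G (200/7=28.57) > A (289/14=20.64) > C (231/19=12.16) > E (91/8=11.38) > F (245/23=10.65) > H (239/24=9.96) > D (11/18=0.61)
Fill: take B (4 @ 296) → take G (7 @ 200) → take A (14 @ 289) → take C (19 @ 231) → take E (8 @ 91) → take 2/23 of F → 21.30; 54/54 used.
Total value = 1128.30

1128.30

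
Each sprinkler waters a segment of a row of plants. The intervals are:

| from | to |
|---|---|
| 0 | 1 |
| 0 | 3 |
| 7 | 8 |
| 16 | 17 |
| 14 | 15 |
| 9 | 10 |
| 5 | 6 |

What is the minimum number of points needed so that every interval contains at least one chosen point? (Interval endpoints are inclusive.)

6

Process intervals by earliest right end; each time one isn't hit yet, stab at its right endpoint.
By right end: [0,1]  [0,3]  [5,6]  [7,8]  [9,10]  [14,15]  [16,17]
[0,1] uncovered → point at 1; [5,6] uncovered → point at 6; [7,8] uncovered → point at 8; [9,10] uncovered → point at 10; [14,15] uncovered → point at 15; [16,17] uncovered → point at 17.
Points: 1, 6, 8, 10, 15, 17 (6 total).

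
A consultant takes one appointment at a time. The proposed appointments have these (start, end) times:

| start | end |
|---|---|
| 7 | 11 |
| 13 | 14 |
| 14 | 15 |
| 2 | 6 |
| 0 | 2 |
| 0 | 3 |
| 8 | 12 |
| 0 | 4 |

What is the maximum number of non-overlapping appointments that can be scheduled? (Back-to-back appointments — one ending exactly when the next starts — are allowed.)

5

Sort by end time and greedily take each interval whose start is ≥ the last chosen end.
By end time: (0,2), (0,3), (0,4), (2,6), (7,11), (8,12), (13,14), (14,15).
Pick (0,2); next start ≥ 2 → (2,6); next start ≥ 6 → (7,11); next start ≥ 11 → (13,14); next start ≥ 14 → (14,15).
Selected 5 appointments.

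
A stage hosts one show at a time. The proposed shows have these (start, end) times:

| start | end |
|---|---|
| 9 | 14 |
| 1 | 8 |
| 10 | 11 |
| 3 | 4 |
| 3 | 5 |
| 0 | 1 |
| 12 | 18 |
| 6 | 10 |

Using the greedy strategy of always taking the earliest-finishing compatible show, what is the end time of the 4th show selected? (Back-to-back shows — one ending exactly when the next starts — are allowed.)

By end time: (0,1), (3,4), (3,5), (1,8), (6,10), (10,11), (9,14), (12,18).
Pick (0,1); next start ≥ 1 → (3,4); next start ≥ 4 → (6,10); next start ≥ 10 → (10,11); next start ≥ 11 → (12,18).
Selected: (0,1) (3,4) (6,10) (10,11) (12,18)

11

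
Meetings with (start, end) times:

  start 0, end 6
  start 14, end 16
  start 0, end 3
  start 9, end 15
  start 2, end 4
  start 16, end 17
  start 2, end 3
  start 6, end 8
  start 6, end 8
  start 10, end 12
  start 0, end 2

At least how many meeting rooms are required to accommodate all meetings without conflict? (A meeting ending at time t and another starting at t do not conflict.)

4

Events (time:±→running): 0:+→1 0:+→2 0:+→3 2:-→2 2:+→3 2:+→4 … peak 4.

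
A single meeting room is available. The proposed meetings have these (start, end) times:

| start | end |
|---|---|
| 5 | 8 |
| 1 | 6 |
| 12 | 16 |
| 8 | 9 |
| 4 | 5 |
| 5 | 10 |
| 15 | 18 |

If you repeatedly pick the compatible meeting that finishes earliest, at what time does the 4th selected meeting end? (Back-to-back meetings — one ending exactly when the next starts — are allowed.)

Sort by end time and greedily take each interval whose start is ≥ the last chosen end.
Sorted by end: (4,5)  (1,6)  (5,8)  (8,9)  (5,10)  (12,16)  (15,18)
take (4,5); skip (1,6); take (5,8); take (8,9); take (12,16); skip (15,18).
Selected: (4,5) (5,8) (8,9) (12,16)

16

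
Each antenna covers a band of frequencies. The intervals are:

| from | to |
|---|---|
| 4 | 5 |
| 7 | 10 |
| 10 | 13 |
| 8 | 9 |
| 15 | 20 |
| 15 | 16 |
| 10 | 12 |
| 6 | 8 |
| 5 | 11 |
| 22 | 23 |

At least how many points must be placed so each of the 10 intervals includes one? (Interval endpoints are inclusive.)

5

By right end: [4,5]  [6,8]  [8,9]  [7,10]  [5,11]  [10,12]  [10,13]  [15,16]  [15,20]  [22,23]
[4,5] uncovered → point at 5; [6,8] uncovered → point at 8; [10,12] uncovered → point at 12; [15,16] uncovered → point at 16; [22,23] uncovered → point at 23.
Points: 5, 8, 12, 16, 23 (5 total).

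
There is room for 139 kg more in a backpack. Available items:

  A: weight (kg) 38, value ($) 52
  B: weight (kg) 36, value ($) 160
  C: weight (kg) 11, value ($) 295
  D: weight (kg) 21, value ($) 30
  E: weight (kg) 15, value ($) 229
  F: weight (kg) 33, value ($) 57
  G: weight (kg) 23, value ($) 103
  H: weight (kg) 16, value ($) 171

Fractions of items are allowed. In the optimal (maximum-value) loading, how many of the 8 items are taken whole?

Sort by value per unit weight and fill in that order.
Order: C (295/11=26.82) > E (229/15=15.27) > H (171/16=10.69) > G (103/23=4.48) > B (160/36=4.44) > F (57/33=1.73) > D (30/21=1.43) > A (52/38=1.37)
Fill: take C (11 @ 295) → take E (15 @ 229) → take H (16 @ 171) → take G (23 @ 103) → take B (36 @ 160) → take F (33 @ 57) → take 5/21 of D → 7.14; 139/139 used.
6 item(s) taken whole; one partial (take 5/21 of D).

6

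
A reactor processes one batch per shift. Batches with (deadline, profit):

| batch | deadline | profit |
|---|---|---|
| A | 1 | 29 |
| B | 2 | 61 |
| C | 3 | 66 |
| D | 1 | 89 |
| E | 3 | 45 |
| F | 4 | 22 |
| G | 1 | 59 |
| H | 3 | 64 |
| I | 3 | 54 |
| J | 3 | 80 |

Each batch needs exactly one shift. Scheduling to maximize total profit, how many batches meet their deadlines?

Profit order: D=89 J=80 C=66 H=64 B=61 G=59 I=54 E=45 A=29 F=22
Assign: D→slot 1, J→slot 3, C→slot 2, H skipped, B skipped, G skipped, I skipped, E skipped, A skipped, F→slot 4.
Slots: [1:D] [2:C] [3:J] [4:F]
4 of 10 scheduled.

4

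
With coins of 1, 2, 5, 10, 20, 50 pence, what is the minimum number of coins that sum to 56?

3

Greedy: take as many of the largest coin as possible, then repeat with the remainder.
56 − 1×50→6 − 1×5→1 − 1×1→0
Total coins = 1 + 1 + 1 = 3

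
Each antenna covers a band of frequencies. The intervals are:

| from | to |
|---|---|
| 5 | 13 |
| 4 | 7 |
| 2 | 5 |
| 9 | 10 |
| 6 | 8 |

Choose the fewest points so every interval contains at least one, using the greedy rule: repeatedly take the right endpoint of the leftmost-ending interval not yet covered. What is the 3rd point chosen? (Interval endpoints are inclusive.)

10

By right end: [2,5]  [4,7]  [6,8]  [9,10]  [5,13]
[2,5] uncovered → point at 5; [6,8] uncovered → point at 8; [9,10] uncovered → point at 10.
Points: 5, 8, 10 (3 total).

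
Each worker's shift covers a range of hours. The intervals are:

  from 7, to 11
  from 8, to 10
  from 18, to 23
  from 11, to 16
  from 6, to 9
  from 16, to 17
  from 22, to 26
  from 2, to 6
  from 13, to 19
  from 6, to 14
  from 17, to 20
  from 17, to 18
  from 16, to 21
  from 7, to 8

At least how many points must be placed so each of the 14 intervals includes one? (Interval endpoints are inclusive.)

Sort by right endpoint; whenever an interval is uncovered, place a point at its right end.
By right end: [2,6]  [7,8]  [6,9]  [8,10]  [7,11]  [6,14]  [11,16]  [16,17]  [17,18]  [13,19]  [17,20]  [16,21]  [18,23]  [22,26]
[2,6] uncovered → point at 6; [7,8] uncovered → point at 8; [11,16] uncovered → point at 16; [17,18] uncovered → point at 18; [22,26] uncovered → point at 26.
Points: 6, 8, 16, 18, 26 (5 total).

5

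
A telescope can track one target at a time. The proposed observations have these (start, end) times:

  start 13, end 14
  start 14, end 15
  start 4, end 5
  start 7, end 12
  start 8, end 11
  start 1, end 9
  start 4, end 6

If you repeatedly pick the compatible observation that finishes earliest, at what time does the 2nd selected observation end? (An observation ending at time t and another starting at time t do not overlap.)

11

By end time: (4,5), (4,6), (1,9), (8,11), (7,12), (13,14), (14,15).
Pick (4,5); next start ≥ 5 → (8,11); next start ≥ 11 → (13,14); next start ≥ 14 → (14,15).
Selected: (4,5) (8,11) (13,14) (14,15)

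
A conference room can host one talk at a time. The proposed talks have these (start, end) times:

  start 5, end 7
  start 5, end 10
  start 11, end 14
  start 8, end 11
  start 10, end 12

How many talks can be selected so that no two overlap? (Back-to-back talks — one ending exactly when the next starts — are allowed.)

3

Sorted by end: (5,7)  (5,10)  (8,11)  (10,12)  (11,14)
take (5,7); take (8,11); take (11,14).
Selected 3 talks.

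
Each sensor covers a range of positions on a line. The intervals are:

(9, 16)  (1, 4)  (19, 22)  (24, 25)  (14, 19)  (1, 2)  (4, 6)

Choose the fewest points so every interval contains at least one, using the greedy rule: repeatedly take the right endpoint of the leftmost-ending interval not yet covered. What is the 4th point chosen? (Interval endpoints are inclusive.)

22

Sort by right endpoint; whenever an interval is uncovered, place a point at its right end.
By right end: [1,2]  [1,4]  [4,6]  [9,16]  [14,19]  [19,22]  [24,25]
[1,2] uncovered → point at 2; [4,6] uncovered → point at 6; [9,16] uncovered → point at 16; [19,22] uncovered → point at 22; [24,25] uncovered → point at 25.
Points: 2, 6, 16, 22, 25 (5 total).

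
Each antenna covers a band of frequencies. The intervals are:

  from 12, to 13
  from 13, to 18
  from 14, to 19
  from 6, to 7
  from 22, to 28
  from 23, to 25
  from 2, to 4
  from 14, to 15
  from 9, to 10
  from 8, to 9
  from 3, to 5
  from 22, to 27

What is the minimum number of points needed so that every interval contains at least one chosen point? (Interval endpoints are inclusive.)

6

Process intervals by earliest right end; each time one isn't hit yet, stab at its right endpoint.
Sorted: [2,4] [3,5] [6,7] [8,9] [9,10] [12,13] [14,15] [13,18] [14,19] [23,25] [22,27] [22,28]
{[2,4],[3,5]} hit by 4; {[6,7]} hit by 7; {[8,9],[9,10]} hit by 9; {[12,13]} hit by 13; {[14,15],[13,18],[14,19]} hit by 15; {[23,25],[22,27],[22,28]} hit by 25.
Points: 4, 7, 9, 13, 15, 25 (6 total).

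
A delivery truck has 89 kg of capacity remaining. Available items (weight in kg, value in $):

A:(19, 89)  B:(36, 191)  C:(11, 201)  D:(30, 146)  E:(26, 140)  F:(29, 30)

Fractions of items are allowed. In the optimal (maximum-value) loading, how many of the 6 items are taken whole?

Order: C (201/11=18.27) > E (140/26=5.38) > B (191/36=5.31) > D (146/30=4.87) > A (89/19=4.68) > F (30/29=1.03)
Fill: take C (11 @ 201) → take E (26 @ 140) → take B (36 @ 191) → take 16/30 of D → 77.87; 89/89 used.
3 item(s) taken whole; one partial (take 16/30 of D).

3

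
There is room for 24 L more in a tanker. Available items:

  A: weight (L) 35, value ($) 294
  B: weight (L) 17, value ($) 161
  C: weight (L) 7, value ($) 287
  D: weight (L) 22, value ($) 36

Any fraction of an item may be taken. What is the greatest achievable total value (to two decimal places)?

448.00

Order: C (287/7=41.00) > B (161/17=9.47) > A (294/35=8.40) > D (36/22=1.64)
Fill: take C (7 @ 287) → take B (17 @ 161); 24/24 used.
Total value = 448.00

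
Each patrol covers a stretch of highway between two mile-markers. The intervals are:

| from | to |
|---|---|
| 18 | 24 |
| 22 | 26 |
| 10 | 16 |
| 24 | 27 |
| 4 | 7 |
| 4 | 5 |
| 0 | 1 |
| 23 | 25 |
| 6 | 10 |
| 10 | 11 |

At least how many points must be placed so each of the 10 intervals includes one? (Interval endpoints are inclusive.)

Sort by right endpoint; whenever an interval is uncovered, place a point at its right end.
By right end: [0,1]  [4,5]  [4,7]  [6,10]  [10,11]  [10,16]  [18,24]  [23,25]  [22,26]  [24,27]
[0,1] uncovered → point at 1; [4,5] uncovered → point at 5; [6,10] uncovered → point at 10; [18,24] uncovered → point at 24.
Points: 1, 5, 10, 24 (4 total).

4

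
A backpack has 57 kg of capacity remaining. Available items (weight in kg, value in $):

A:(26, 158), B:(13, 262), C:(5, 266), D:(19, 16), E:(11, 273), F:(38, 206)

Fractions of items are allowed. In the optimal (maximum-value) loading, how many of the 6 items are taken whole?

4

Order: C (266/5=53.20) > E (273/11=24.82) > B (262/13=20.15) > A (158/26=6.08) > F (206/38=5.42) > D (16/19=0.84)
Fill: take C (5 @ 266) → take E (11 @ 273) → take B (13 @ 262) → take A (26 @ 158) → take 2/38 of F → 10.84; 57/57 used.
4 item(s) taken whole; one partial (take 2/38 of F).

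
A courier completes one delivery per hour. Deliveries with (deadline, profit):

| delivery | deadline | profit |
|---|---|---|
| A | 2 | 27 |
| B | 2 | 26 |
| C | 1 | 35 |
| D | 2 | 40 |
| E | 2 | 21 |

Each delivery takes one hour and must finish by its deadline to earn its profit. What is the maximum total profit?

Take jobs in profit order; each goes to the latest open slot no later than its deadline.
By profit: D(d2,40), C(d1,35), A(d2,27), B(d2,26), E(d2,21)
D→slot 2; C→slot 1; A skipped; B skipped; E skipped.
Profit = 35 + 40 = 75

75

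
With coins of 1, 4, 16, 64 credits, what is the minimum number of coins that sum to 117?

6

117 = 1×64 + 3×16 + 1×4 + 1×1
Total coins = 1 + 3 + 1 + 1 = 6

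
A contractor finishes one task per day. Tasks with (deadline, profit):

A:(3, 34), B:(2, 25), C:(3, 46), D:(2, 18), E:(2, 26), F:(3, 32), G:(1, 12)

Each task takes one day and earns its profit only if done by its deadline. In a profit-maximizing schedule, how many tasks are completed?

Take jobs in profit order; each goes to the latest open slot no later than its deadline.
Profit order: C=46 A=34 F=32 E=26 B=25 D=18 G=12
Assign: C→slot 3, A→slot 2, F→slot 1, E skipped, B skipped, D skipped, G skipped.
Slots: [1:F] [2:A] [3:C]
3 of 7 scheduled.

3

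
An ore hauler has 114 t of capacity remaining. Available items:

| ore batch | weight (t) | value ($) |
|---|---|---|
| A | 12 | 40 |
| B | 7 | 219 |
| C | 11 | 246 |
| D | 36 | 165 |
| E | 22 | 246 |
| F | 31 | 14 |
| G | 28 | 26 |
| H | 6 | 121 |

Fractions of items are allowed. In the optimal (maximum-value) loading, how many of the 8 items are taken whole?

6

Greedy by value/weight ratio, highest first.
Ratios (sorted): B 31.29, C 22.36, H 20.17, E 11.18, D 4.58, A 3.33, G 0.93, F 0.45
take B (7 @ 219); take C (11 @ 246); take H (6 @ 121); take E (22 @ 246); take D (36 @ 165); take A (12 @ 40); take 20/28 of G → 18.57. Capacity used 114/114.
6 item(s) taken whole; one partial (take 20/28 of G).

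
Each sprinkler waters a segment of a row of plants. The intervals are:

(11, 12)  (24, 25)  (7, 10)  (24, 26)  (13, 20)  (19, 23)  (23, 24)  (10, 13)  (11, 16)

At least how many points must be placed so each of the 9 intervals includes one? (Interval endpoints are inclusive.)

4

Sorted: [7,10] [11,12] [10,13] [11,16] [13,20] [19,23] [23,24] [24,25] [24,26]
{[7,10]} hit by 10; {[11,12],[10,13],[11,16]} hit by 12; {[13,20],[19,23]} hit by 20; {[23,24],[24,25],[24,26]} hit by 24.
Points: 10, 12, 20, 24 (4 total).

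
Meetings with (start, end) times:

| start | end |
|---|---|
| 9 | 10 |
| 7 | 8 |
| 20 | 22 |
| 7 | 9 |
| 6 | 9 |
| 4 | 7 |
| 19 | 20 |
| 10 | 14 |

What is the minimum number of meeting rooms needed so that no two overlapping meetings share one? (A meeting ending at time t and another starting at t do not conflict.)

Count concurrent intervals with a sweep; the peak is the room count.
Events (time:±→running): 4:+→1 6:+→2 7:-→1 7:+→2 7:+→3 … peak 3.

3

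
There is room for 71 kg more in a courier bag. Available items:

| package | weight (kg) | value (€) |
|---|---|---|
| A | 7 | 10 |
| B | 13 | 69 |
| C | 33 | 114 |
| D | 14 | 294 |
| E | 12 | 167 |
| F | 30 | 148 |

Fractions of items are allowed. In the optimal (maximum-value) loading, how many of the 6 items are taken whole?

Greedy by value/weight ratio, highest first.
Order: D (294/14=21.00) > E (167/12=13.92) > B (69/13=5.31) > F (148/30=4.93) > C (114/33=3.45) > A (10/7=1.43)
Fill: take D (14 @ 294) → take E (12 @ 167) → take B (13 @ 69) → take F (30 @ 148) → take 2/33 of C → 6.91; 71/71 used.
4 item(s) taken whole; one partial (take 2/33 of C).

4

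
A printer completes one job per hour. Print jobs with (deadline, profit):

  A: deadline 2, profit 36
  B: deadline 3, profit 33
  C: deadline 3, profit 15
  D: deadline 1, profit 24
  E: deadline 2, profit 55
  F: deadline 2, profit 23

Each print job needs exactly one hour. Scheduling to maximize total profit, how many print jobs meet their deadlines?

3

Profit order: E=55 A=36 B=33 D=24 F=23 C=15
Assign: E→slot 2, A→slot 1, B→slot 3, D skipped, F skipped, C skipped.
Slots: [1:A] [2:E] [3:B]
3 of 6 scheduled.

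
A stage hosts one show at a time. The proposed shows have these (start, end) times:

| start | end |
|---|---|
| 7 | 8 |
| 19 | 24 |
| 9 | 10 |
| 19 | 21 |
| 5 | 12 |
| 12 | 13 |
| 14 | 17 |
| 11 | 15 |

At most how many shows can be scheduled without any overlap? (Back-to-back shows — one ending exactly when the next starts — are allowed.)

5

By end time: (7,8), (9,10), (5,12), (12,13), (11,15), (14,17), (19,21), (19,24).
Pick (7,8); next start ≥ 8 → (9,10); next start ≥ 10 → (12,13); next start ≥ 13 → (14,17); next start ≥ 17 → (19,21).
Selected 5 shows.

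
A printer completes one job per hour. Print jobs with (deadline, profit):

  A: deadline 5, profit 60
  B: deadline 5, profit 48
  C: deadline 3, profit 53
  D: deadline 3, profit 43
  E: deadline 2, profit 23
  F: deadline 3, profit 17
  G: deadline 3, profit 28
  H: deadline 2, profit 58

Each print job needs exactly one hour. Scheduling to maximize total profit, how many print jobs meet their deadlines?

Profit order: A=60 H=58 C=53 B=48 D=43 G=28 E=23 F=17
Assign: A→slot 5, H→slot 2, C→slot 3, B→slot 4, D→slot 1, G skipped, E skipped, F skipped.
Slots: [1:D] [2:H] [3:C] [4:B] [5:A]
5 of 8 scheduled.

5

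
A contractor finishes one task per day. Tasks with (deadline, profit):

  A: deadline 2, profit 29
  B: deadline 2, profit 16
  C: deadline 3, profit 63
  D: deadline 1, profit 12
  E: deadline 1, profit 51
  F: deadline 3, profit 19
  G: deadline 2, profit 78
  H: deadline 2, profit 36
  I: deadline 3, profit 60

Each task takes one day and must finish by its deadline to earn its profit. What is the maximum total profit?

201

Sort by profit descending; place each in the latest free slot ≤ its deadline.
By profit: G(d2,78), C(d3,63), I(d3,60), E(d1,51), H(d2,36), A(d2,29), F(d3,19), B(d2,16), D(d1,12)
G→slot 2; C→slot 3; I→slot 1; E skipped; H skipped; A skipped; F skipped; B skipped; D skipped.
Profit = 60 + 78 + 63 = 201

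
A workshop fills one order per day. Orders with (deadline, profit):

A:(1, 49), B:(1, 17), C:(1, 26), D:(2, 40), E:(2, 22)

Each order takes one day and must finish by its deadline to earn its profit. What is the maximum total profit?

Take jobs in profit order; each goes to the latest open slot no later than its deadline.
Profit order: A=49 D=40 C=26 E=22 B=17
Assign: A→slot 1, D→slot 2, C skipped, E skipped, B skipped.
Slots: [1:A] [2:D]
Profit = 49 + 40 = 89

89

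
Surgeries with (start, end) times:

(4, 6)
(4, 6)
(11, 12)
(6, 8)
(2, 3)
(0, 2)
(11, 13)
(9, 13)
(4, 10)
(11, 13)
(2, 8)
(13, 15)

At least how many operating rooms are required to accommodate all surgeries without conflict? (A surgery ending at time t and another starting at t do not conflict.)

starts: [0, 2, 2, 4, 4, 4, 6, 9, 11, 11, 11, 13]
ends:   [2, 3, 6, 6, 8, 8, 10, 12, 13, 13, 13, 15]
s0→1 e2→0 s2→1 s2→2 e3→1 s4→2 s4→3 s4→4  — peak 4.

4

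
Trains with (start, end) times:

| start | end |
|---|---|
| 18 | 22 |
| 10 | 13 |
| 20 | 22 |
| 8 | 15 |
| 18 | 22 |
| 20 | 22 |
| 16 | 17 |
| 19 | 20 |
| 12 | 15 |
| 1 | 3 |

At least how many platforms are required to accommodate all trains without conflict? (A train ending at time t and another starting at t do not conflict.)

4

Count concurrent intervals with a sweep; the peak is the room count.
starts: [1, 8, 10, 12, 16, 18, 18, 19, 20, 20]
ends:   [3, 13, 15, 15, 17, 20, 22, 22, 22, 22]
s1→1 e3→0 s8→1 s10→2 s12→3 e13→2 e15→1 e15→0 s16→1 e17→0 s18→1 s18→2 s19→3 e20→2 s20→3 s20→4  — peak 4.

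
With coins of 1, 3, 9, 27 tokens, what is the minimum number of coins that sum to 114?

Greedy: take as many of the largest coin as possible, then repeat with the remainder.
114 = 4×27 + 2×3
Total coins = 4 + 2 = 6

6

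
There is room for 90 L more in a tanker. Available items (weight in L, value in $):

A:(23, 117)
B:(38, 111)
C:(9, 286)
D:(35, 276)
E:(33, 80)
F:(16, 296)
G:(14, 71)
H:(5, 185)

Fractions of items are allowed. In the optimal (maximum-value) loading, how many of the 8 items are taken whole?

5

Sort by value per unit weight and fill in that order.
Ratios (sorted): H 37.00, C 31.78, F 18.50, D 7.89, A 5.09, G 5.07, B 2.92, E 2.42
take H (5 @ 185); take C (9 @ 286); take F (16 @ 296); take D (35 @ 276); take A (23 @ 117); take 2/14 of G → 10.14. Capacity used 90/90.
5 item(s) taken whole; one partial (take 2/14 of G).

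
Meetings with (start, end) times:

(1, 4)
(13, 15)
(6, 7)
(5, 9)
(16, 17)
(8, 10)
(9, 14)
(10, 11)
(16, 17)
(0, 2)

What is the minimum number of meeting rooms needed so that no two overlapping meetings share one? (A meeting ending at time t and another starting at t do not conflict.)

Events (time:±→running): 0:+→1 1:+→2 … peak 2.

2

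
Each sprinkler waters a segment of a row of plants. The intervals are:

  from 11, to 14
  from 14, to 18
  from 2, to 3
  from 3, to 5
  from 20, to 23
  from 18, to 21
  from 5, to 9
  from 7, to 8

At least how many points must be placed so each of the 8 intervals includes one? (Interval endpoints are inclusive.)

Sorted: [2,3] [3,5] [7,8] [5,9] [11,14] [14,18] [18,21] [20,23]
{[2,3],[3,5]} hit by 3; {[7,8],[5,9]} hit by 8; {[11,14],[14,18]} hit by 14; {[18,21],[20,23]} hit by 21.
Points: 3, 8, 14, 21 (4 total).

4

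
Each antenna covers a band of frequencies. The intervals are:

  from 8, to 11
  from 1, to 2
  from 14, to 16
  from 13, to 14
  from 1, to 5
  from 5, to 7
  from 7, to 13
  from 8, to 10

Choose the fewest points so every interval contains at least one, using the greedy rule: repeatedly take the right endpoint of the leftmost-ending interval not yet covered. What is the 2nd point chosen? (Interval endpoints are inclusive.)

7

Sort by right endpoint; whenever an interval is uncovered, place a point at its right end.
Sorted: [1,2] [1,5] [5,7] [8,10] [8,11] [7,13] [13,14] [14,16]
{[1,2],[1,5]} hit by 2; {[5,7]} hit by 7; {[8,10],[8,11],[7,13]} hit by 10; {[13,14],[14,16]} hit by 14.
Points: 2, 7, 10, 14 (4 total).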